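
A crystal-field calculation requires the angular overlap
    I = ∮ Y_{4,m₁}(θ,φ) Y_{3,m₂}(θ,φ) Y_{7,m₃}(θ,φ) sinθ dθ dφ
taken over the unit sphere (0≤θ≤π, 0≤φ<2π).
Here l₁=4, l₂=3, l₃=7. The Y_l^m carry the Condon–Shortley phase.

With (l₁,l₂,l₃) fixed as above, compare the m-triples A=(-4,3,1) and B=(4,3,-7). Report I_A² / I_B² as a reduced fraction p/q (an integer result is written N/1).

1/3003

l's match ⇒ only the (l;m) 3-j factors differ between A and B.
A: triangle coeff Δ(4,3,7) = 1/45045; Σ_t [0,0]: t=0:+1/29030400 = 1/29030400; (3j)²=1/45045 [(4 3 7; -4 3 1)], sign=+1
B: triangle coeff Δ(4,3,7) = 1/45045; Σ_t [0,0]: t=0:+1/29030400 = 1/29030400; (3j)²=1/15 [(4 3 7; 4 3 -7)], sign=+1
I_A²/I_B² = (1/45045)/(1/15) = 1/3003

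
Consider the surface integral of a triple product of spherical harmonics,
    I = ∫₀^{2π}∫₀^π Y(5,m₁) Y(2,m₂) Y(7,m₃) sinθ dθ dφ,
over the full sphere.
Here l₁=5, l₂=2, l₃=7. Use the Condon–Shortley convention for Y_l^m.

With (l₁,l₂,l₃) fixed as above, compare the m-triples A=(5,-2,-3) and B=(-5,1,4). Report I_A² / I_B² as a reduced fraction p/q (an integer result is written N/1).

Shared (l₁,l₂,l₃)=(5,2,7): N and (l;000)² cancel in I_A²/I_B².
A: Δ = 0!·10!·4!/15! = 1/15015; Racah Σ t=0..0: t=0:+1/87091200 = 1/87091200; ⇒ 3j(5 2 7; 5 -2 -3)² = 1/15015, sgn +1
B: Δ = 0!·10!·4!/15! = 1/15015; Racah Σ t=0..0: t=0:+1/21772800 = 1/21772800; ⇒ 3j(5 2 7; -5 1 4)² = 1/1365, sgn -1
I_A²/I_B² = (1/15015)/(1/1365) = 1/11

1/11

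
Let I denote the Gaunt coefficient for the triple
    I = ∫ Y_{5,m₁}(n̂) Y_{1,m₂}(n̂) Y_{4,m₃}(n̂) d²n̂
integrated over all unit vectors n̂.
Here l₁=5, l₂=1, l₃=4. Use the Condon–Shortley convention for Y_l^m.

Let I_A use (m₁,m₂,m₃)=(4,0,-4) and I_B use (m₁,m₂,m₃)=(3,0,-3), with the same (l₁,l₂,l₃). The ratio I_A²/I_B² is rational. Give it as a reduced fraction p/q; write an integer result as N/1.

9/16

Shared (l₁,l₂,l₃)=(5,1,4): N and (l;000)² cancel in I_A²/I_B².
A: Δ = 2!·8!·0!/11! = 1/495; Racah Σ t=1..1: t=1:−1/40320 = -1/40320; ⇒ 3j(5 1 4; 4 0 -4)² = 1/55, sgn -1
B: Δ = 2!·8!·0!/11! = 1/495; Racah Σ t=1..1: t=1:−1/5040 = -1/5040; ⇒ 3j(5 1 4; 3 0 -3)² = 16/495, sgn +1
I_A²/I_B² = (1/55)/(16/495) = 9/16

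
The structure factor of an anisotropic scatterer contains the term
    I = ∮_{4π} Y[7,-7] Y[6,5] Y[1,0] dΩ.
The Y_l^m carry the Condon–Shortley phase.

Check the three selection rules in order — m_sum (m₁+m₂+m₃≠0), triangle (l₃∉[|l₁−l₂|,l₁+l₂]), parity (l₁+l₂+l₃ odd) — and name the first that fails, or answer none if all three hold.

m_sum

Σmᵢ = -2  ✗
l₃∈[|l₁−l₂|,l₁+l₂]=[1,13], have l₃=1
Σlᵢ = 14 ⇒ even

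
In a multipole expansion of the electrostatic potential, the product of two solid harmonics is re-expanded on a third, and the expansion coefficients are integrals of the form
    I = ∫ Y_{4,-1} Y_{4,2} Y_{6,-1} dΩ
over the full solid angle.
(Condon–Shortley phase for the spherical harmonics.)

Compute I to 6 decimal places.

0.097783

Checks pass: Σm=0; 14 even; l₃=6∈[0,8].
(2·4+1)(2·4+1)(2·6+1) = 1053
Δ: 2! 6! 6! / 15! → 1/1261260
sum: t=0:+1/4608 t=1:−1/1296 t=2:+1/4608 = -7/20736
3j²(4 4 6; 0 0 0) = Δ·Π!·Σ² = 20/1287  (sign -1)
sum: t=0:+1/172800 t=1:−1/5760 t=2:+1/3456 = 7/57600
3j²(4 4 6; -1 2 -1) = Δ·Π!·Σ² = 21/2860  (sign -1)
combine: 4πI² = 1053·20/1287·21/2860 = 189/1573
take √, sign +1: I = 0.09778261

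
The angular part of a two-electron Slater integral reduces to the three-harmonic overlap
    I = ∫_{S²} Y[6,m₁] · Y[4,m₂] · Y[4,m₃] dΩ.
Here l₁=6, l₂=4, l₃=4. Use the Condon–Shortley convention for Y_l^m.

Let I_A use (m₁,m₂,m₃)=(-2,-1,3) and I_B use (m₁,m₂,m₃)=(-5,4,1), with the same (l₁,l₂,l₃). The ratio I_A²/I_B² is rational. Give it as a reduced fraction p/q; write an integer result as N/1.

15/22

l's match ⇒ only the (l;m) 3-j factors differ between A and B.
A: triangle coeff Δ(6,4,4) = 1/1261260; Σ_t [2,3]: t=2:+1/34560 t=3:−1/8640 = -1/11520; (3j)²=3/143 [(6 4 4; -2 -1 3)], sign=+1
B: triangle coeff Δ(6,4,4) = 1/1261260; Σ_t [6,6]: t=6:+1/172800 = 1/172800; (3j)²=2/65 [(6 4 4; -5 4 1)], sign=-1
I_A²/I_B² = (3/143)/(2/65) = 15/22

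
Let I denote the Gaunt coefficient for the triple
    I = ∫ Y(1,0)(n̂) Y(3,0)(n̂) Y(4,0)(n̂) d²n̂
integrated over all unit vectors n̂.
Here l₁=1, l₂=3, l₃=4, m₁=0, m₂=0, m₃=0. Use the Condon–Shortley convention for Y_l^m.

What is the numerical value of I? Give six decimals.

0.246233

Checks pass: Σm=0; 8 even; l₃=4∈[2,4].
(2·1+1)(2·3+1)(2·4+1) = 189
Δ: 0! 2! 6! / 9! → 1/252
sum: t=0:+1/36 = 1/36
3j²(1 3 4; 0 0 0) = Δ·Π!·Σ² = 4/63  (sign +1)
(m-triple is (0,0,0) — same symbol as above.)
combine: 4πI² = 189·4/63·4/63 = 16/21
take √, sign +1: I = 0.24623252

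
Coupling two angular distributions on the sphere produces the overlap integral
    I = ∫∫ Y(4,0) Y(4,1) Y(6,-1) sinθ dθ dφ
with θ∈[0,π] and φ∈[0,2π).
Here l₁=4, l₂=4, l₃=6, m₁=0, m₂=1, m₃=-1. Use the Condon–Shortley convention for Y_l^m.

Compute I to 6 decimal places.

-0.103072

m-sum 0 ✓  L=14 even ✓  0≤6≤8 ✓
Π(2lᵢ+1) = 9×9×13 = 1053
triangle coeff Δ(4,4,6) = 1/1261260
Σ_t [0,2]: t=0:+1/4608 t=1:−1/1296 t=2:+1/4608 = -7/20736
(3j)²=20/1287 [(4 4 6; 0 0 0)], sign=-1
Σ_t [0,2]: t=0:+1/11520 t=1:−1/1728 t=2:+1/3456 = -7/34560
(3j)²=7/858 [(4 4 6; 0 1 -1)], sign=+1
⇒ 4πI² = 210/1573
I = (-1)√(210/1573/(4π)) = -0.10307192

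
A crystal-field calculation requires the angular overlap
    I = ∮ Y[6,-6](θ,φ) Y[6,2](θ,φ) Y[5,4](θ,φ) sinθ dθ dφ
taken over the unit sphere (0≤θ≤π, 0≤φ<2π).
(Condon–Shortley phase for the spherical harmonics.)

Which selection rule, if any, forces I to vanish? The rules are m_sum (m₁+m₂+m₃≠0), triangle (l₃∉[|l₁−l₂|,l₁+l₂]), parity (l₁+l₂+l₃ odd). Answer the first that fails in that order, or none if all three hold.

m₁+m₂+m₃ = -6 + 2 + 4 = 0  ✓
triangle: |6−6|=0 ≤ l₃=5 ≤ 6+6=12  ✓
parity: l₁+l₂+l₃ = 17 is odd  ✗

parity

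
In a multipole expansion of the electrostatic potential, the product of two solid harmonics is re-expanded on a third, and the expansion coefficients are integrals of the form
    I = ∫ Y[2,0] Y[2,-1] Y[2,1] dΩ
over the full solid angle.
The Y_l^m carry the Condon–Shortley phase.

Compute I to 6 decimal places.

Checks pass: Σm=0; 6 even; l₃=2∈[0,4].
(2·2+1)(2·2+1)(2·2+1) = 125
Δ: 2! 2! 2! / 7! → 1/630
sum: t=0:+1/8 t=1:−1/1 t=2:+1/8 = -3/4
3j²(2 2 2; 0 0 0) = Δ·Π!·Σ² = 2/35  (sign -1)
sum: t=0:+1/4 t=1:−1/2 = -1/4
3j²(2 2 2; 0 -1 1) = Δ·Π!·Σ² = 1/70  (sign +1)
combine: 4πI² = 125·2/35·1/70 = 5/49
take √, sign -1: I = -0.09011188

-0.090112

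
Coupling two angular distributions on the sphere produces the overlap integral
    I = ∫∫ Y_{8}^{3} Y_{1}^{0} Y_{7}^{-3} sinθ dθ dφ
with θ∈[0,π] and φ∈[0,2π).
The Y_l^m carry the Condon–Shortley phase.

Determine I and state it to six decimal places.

-0.226917

Checks pass: Σm=0; 16 even; l₃=7∈[7,9].
(2·8+1)(2·1+1)(2·7+1) = 765
Δ: 2! 14! 0! / 17! → 1/2040
sum: t=1:−1/25401600 = -1/25401600
3j²(8 1 7; 0 0 0) = Δ·Π!·Σ² = 8/255  (sign +1)
sum: t=1:−1/87091200 = -1/87091200
3j²(8 1 7; 3 0 -3) = Δ·Π!·Σ² = 11/408  (sign -1)
combine: 4πI² = 765·8/255·11/408 = 11/17
take √, sign -1: I = -0.22691696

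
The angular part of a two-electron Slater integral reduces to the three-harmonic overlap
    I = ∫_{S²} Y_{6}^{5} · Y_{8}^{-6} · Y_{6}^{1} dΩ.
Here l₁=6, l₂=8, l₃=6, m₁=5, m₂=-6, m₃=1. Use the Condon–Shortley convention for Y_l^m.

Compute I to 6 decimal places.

m-sum 0 ✓  L=20 even ✓  2≤6≤14 ✓
Π(2lᵢ+1) = 13×17×13 = 2873
triangle coeff Δ(6,8,6) = 1/1309458150
Σ_t [2,6]: t=2:+1/49766400 t=3:−1/3110400 t=4:+1/1327104 t=5:−1/3110400 t=6:+1/49766400 = 1/6635520
(3j)²=350/46189 [(6 8 6; 0 0 0)], sign=+1
Σ_t [0,1]: t=0:+1/348364800 t=1:−1/609638400 = 1/812851200
(3j)²=11/2261 [(6 8 6; 5 -6 1)], sign=-1
⇒ 4πI² = 650/6137
I = (-1)√(650/6137/(4π)) = -0.09180655

-0.091807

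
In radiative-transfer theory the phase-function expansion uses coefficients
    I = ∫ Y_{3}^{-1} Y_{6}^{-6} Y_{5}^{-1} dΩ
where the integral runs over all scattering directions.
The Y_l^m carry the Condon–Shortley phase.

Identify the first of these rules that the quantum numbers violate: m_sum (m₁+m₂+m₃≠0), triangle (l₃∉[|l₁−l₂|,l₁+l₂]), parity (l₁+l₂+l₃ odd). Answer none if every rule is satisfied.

Σmᵢ = -8  ✗
l₃∈[|l₁−l₂|,l₁+l₂]=[3,9], have l₃=5
Σlᵢ = 14 ⇒ even

m_sum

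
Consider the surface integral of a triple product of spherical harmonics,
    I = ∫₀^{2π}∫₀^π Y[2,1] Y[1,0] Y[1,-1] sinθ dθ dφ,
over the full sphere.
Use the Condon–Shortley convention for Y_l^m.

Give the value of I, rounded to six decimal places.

-0.218510

Rules hold: Σm=0, L=4 even, 1≤1≤3.
N = 5·3·3 = 45
Δ = 2!·2!·0!/5! = 1/30
Racah Σ t=1..1: t=1:−1/1 = -1/1
⇒ 3j(2 1 1; 0 0 0)² = 2/15, sgn +1
Racah Σ t=1..1: t=1:−1/2 = -1/2
⇒ 3j(2 1 1; 1 0 -1)² = 1/10, sgn -1
4πI² = N·(3j₀)²·(3jₘ)² = 3/5
I = -1·√(0.6/4π) = -0.21850969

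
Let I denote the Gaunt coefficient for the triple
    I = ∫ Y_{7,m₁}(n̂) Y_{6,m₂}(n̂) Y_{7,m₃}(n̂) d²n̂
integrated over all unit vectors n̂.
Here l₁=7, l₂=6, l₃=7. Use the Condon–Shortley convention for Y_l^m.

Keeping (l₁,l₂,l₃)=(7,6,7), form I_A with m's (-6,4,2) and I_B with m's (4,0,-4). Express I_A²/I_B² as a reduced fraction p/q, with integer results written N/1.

Same 7,6,7: normalisation and zero-m 3j drop out of the ratio.
A: Δ: 6! 8! 6! / 21! → 1/2444321880; sum: t=5:−1/580608000 t=6:+1/174182400 = 1/248832000; 3j²(7 6 7; -6 4 2) = Δ·Π!·Σ² = 21/1615  (sign -1)
B: Δ: 6! 8! 6! / 21! → 1/2444321880; sum: t=0:+1/373248000 t=1:−1/20736000 t=2:+1/11612160 t=3:−1/52254720 = 1/46656000; 3j²(7 6 7; 4 0 -4) = Δ·Π!·Σ² = 352/62985  (sign -1)
I_A²/I_B² = (21/1615)/(352/62985) = 819/352

819/352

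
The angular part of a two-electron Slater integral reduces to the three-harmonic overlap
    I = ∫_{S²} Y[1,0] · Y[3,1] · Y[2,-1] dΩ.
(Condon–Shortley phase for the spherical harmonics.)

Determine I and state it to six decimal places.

-0.233597

Checks pass: Σm=0; 6 even; l₃=2∈[2,4].
(2·1+1)(2·3+1)(2·2+1) = 105
Δ: 2! 0! 4! / 7! → 1/105
sum: t=1:−1/4 = -1/4
3j²(1 3 2; 0 0 0) = Δ·Π!·Σ² = 3/35  (sign -1)
sum: t=1:−1/6 = -1/6
3j²(1 3 2; 0 1 -1) = Δ·Π!·Σ² = 8/105  (sign +1)
combine: 4πI² = 105·3/35·8/105 = 24/35
take √, sign -1: I = -0.23359668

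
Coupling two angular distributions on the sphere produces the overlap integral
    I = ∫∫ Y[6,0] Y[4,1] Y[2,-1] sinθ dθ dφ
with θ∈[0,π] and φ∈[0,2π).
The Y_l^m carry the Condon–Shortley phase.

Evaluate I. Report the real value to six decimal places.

m-sum 0 ✓  L=12 even ✓  2≤2≤10 ✓
Π(2lᵢ+1) = 13×9×5 = 585
triangle coeff Δ(6,4,2) = 1/6435
Σ_t [4,4]: t=4:+1/2304 = 1/2304
(3j)²=5/143 [(6 4 2; 0 0 0)], sign=+1
Σ_t [5,5]: t=5:−1/4320 = -1/4320
(3j)²=8/429 [(6 4 2; 0 1 -1)], sign=+1
⇒ 4πI² = 600/1573
I = (+1)√(600/1573/(4π)) = 0.17422334

0.174223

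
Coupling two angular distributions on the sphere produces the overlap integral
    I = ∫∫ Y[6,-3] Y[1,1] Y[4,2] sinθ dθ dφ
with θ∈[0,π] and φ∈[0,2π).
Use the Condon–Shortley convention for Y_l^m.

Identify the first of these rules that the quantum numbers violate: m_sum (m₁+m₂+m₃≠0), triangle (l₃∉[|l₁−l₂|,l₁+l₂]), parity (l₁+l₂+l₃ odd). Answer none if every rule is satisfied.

m₁+m₂+m₃ = -3 + 1 + 2 = 0  ✓
triangle: |6−1|=5 ≤ l₃=4 ≤ 6+1=7  ✗
parity: l₁+l₂+l₃ = 11 is odd

triangle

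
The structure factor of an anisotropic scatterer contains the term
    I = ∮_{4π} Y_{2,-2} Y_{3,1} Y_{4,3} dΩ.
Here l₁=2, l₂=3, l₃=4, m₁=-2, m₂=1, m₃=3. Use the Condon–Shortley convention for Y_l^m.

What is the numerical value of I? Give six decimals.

Σmᵢ = 2 ≠ 0, so the φ-integral vanishes; I = 0

0.000000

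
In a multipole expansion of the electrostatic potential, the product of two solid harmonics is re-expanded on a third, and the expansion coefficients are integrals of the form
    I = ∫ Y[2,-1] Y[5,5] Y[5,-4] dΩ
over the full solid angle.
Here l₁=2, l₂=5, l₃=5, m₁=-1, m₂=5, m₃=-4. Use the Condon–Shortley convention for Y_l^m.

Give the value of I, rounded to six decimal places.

-0.187924

m-sum 0 ✓  L=12 even ✓  3≤5≤7 ✓
Π(2lᵢ+1) = 5×11×11 = 605
triangle coeff Δ(2,5,5) = 1/38610
Σ_t [0,2]: t=0:+1/2880 t=1:−1/576 t=2:+1/2880 = -1/960
(3j)²=10/429 [(2 5 5; 0 0 0)], sign=+1
Σ_t [2,2]: t=2:+1/80640 = 1/80640
(3j)²=9/286 [(2 5 5; -1 5 -4)], sign=-1
⇒ 4πI² = 75/169
I = (-1)√(75/169/(4π)) = -0.18792404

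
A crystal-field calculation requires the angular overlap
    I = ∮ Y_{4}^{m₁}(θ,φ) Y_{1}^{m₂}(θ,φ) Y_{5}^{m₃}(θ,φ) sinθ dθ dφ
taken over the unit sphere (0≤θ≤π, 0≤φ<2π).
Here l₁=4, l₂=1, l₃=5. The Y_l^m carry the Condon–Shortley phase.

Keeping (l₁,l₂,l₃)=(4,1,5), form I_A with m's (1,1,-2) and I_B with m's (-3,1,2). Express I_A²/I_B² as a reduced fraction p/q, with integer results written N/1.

Same 4,1,5: normalisation and zero-m 3j drop out of the ratio.
A: Δ: 0! 8! 2! / 11! → 1/495; sum: t=0:+1/1440 = 1/1440; 3j²(4 1 5; 1 1 -2) = Δ·Π!·Σ² = 7/165  (sign -1)
B: Δ: 0! 8! 2! / 11! → 1/495; sum: t=0:+1/10080 = 1/10080; 3j²(4 1 5; -3 1 2) = Δ·Π!·Σ² = 1/165  (sign -1)
I_A²/I_B² = (7/165)/(1/165) = 7/1

7/1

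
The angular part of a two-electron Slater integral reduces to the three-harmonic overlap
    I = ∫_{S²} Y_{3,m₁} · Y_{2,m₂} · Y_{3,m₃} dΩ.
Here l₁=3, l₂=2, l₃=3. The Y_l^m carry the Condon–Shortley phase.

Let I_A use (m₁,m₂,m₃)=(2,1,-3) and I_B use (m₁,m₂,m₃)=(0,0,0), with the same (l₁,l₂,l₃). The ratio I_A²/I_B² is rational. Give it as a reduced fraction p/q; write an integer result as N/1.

Shared (l₁,l₂,l₃)=(3,2,3): N and (l;000)² cancel in I_A²/I_B².
A: Δ = 2!·4!·2!/9! = 1/3780; Racah Σ t=1..1: t=1:−1/48 = -1/48; ⇒ 3j(3 2 3; 2 1 -3)² = 5/84, sgn -1
B: Δ = 2!·4!·2!/9! = 1/3780; Racah Σ t=0..2: t=0:+1/24 t=1:−1/4 t=2:+1/24 = -1/6; ⇒ 3j(3 2 3; 0 0 0)² = 4/105, sgn +1
I_A²/I_B² = (5/84)/(4/105) = 25/16

25/16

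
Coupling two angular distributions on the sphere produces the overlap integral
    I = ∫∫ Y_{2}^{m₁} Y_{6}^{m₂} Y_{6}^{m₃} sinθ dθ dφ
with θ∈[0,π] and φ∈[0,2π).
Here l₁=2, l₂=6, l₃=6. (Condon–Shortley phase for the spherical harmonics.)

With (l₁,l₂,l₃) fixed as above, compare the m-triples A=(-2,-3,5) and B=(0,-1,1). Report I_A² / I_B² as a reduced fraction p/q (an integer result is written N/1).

Shared (l₁,l₂,l₃)=(2,6,6): N and (l;000)² cancel in I_A²/I_B².
A: Δ = 2!·2!·10!/15! = 1/90090; Racah Σ t=2..2: t=2:+1/1451520 = 1/1451520; ⇒ 3j(2 6 6; -2 -3 5)² = 1/91, sgn -1
B: Δ = 2!·2!·10!/15! = 1/90090; Racah Σ t=0..2: t=0:+1/57600 t=1:−1/17280 t=2:+1/120960 = -13/403200; ⇒ 3j(2 6 6; 0 -1 1)² = 13/770, sgn +1
I_A²/I_B² = (1/91)/(13/770) = 110/169

110/169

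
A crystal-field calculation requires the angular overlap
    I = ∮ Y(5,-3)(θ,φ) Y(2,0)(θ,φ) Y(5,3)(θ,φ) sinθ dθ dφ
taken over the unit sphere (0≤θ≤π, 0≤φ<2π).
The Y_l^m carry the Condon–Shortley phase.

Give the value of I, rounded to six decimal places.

-0.016174

Rules hold: Σm=0, L=12 even, 3≤5≤7.
N = 11·5·11 = 605
Δ = 2!·8!·2!/13! = 1/38610
Racah Σ t=0..2: t=0:+1/2880 t=1:−1/576 t=2:+1/2880 = -1/960
⇒ 3j(5 2 5; 0 0 0)² = 10/429, sgn +1
Racah Σ t=0..2: t=0:+1/161280 t=1:−1/5040 t=2:+1/5760 = -1/53760
⇒ 3j(5 2 5; -3 0 3)² = 1/4290, sgn -1
4πI² = N·(3j₀)²·(3jₘ)² = 5/1521
I = -1·√(0.00328731/4π) = -0.01617393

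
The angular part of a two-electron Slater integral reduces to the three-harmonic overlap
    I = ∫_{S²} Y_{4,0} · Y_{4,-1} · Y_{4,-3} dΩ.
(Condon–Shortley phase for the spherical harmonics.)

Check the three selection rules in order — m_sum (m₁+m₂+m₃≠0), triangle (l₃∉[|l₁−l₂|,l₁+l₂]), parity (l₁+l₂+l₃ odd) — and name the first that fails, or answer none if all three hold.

m_sum

m₁+m₂+m₃ = 0 − 1 − 3 = -4  ✗
triangle: |4−4|=0 ≤ l₃=4 ≤ 4+4=8
parity: l₁+l₂+l₃ = 12 is even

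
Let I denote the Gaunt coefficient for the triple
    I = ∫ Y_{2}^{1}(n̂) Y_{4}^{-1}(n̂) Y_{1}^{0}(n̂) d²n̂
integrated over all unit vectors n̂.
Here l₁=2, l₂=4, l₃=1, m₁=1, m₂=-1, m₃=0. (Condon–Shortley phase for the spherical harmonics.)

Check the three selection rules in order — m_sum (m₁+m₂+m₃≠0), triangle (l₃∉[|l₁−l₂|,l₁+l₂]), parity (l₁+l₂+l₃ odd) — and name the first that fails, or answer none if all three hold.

m₁+m₂+m₃ = 1 − 1 + 0 = 0  ✓
triangle: |2−4|=2 ≤ l₃=1 ≤ 2+4=6  ✗
parity: l₁+l₂+l₃ = 7 is odd

triangle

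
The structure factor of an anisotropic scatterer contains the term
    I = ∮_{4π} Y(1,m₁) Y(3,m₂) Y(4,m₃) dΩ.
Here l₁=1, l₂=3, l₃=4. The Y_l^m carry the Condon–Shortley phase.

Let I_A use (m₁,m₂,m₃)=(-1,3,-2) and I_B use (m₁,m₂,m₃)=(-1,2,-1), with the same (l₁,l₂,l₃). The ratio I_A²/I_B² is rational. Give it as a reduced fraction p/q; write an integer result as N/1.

1/3

Shared (l₁,l₂,l₃)=(1,3,4): N and (l;000)² cancel in I_A²/I_B².
A: Δ = 0!·2!·6!/9! = 1/252; Racah Σ t=0..0: t=0:+1/1440 = 1/1440; ⇒ 3j(1 3 4; -1 3 -2)² = 1/252, sgn +1
B: Δ = 0!·2!·6!/9! = 1/252; Racah Σ t=0..0: t=0:+1/240 = 1/240; ⇒ 3j(1 3 4; -1 2 -1)² = 1/84, sgn -1
I_A²/I_B² = (1/252)/(1/84) = 1/3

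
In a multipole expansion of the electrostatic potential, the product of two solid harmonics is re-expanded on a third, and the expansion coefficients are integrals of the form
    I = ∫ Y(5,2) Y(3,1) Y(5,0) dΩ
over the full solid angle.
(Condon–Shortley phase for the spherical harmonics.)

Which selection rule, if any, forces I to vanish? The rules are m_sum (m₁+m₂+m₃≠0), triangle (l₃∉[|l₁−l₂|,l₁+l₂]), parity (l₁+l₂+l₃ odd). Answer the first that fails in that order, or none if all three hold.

m_sum

Σmᵢ = 3  ✗
l₃∈[|l₁−l₂|,l₁+l₂]=[2,8], have l₃=5
Σlᵢ = 13 ⇒ odd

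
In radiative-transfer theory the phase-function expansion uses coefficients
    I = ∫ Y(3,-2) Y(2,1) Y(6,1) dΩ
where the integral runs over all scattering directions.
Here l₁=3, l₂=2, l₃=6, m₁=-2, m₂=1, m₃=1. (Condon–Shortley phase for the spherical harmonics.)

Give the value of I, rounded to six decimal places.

l₃=6 ∉ [1,5] — triangle fails ⇒ I = 0

0.000000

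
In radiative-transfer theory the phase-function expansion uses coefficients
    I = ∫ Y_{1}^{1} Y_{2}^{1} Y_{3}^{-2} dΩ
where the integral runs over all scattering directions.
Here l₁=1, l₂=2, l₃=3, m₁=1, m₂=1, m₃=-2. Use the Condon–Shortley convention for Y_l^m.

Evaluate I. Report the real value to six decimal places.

Rules hold: Σm=0, L=6 even, 1≤3≤3.
N = 3·5·7 = 105
Δ = 0!·2!·4!/7! = 1/105
Racah Σ t=0..0: t=0:+1/4 = 1/4
⇒ 3j(1 2 3; 0 0 0)² = 3/35, sgn -1
Racah Σ t=0..0: t=0:+1/12 = 1/12
⇒ 3j(1 2 3; 1 1 -2)² = 2/21, sgn -1
4πI² = N·(3j₀)²·(3jₘ)² = 6/7
I = +1·√(0.857143/4π) = 0.26116903

0.261169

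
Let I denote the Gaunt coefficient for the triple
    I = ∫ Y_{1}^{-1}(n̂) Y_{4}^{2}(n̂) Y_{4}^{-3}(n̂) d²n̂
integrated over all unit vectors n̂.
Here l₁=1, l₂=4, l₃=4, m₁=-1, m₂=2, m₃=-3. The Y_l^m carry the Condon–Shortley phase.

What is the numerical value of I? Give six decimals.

-1 + 2 − 3 = -2 ≠ 0: azimuthal integral kills it; I = 0

0.000000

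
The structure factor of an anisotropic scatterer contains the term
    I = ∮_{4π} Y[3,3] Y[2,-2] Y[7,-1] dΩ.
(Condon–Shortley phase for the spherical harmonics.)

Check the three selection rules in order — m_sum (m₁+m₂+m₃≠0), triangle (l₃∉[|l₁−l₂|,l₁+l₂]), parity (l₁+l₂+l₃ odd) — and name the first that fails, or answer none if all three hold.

triangle

azimuthal sum: 3 − 2 − 1 = 0  ✓
1 ≤ 7 ≤ 5 (triangle on l)  ✗
L = 3 + 2 + 7 = 12 (even)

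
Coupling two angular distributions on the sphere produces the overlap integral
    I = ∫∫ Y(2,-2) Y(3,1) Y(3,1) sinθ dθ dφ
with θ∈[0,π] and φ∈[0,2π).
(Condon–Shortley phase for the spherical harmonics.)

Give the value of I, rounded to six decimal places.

0.206013

m-sum 0 ✓  L=8 even ✓  1≤3≤5 ✓
Π(2lᵢ+1) = 5×7×7 = 245
triangle coeff Δ(2,3,3) = 1/3780
Σ_t [0,2]: t=0:+1/24 t=1:−1/4 t=2:+1/24 = -1/6
(3j)²=4/105 [(2 3 3; 0 0 0)], sign=+1
Σ_t [2,2]: t=2:+1/16 = 1/16
(3j)²=2/35 [(2 3 3; -2 1 1)], sign=+1
⇒ 4πI² = 8/15
I = (+1)√(8/15/(4π)) = 0.20601291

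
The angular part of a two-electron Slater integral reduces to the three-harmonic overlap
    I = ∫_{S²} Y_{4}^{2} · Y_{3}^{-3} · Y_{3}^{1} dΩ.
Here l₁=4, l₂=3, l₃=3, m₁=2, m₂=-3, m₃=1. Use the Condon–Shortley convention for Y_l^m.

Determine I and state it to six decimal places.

m-sum 0 ✓  L=10 even ✓  1≤3≤7 ✓
Π(2lᵢ+1) = 9×7×7 = 441
triangle coeff Δ(4,3,3) = 1/34650
Σ_t [1,3]: t=1:−1/72 t=2:+1/16 t=3:−1/72 = 5/144
(3j)²=2/77 [(4 3 3; 0 0 0)], sign=-1
Σ_t [0,0]: t=0:+1/192 = 1/192
(3j)²=3/77 [(4 3 3; 2 -3 1)], sign=+1
⇒ 4πI² = 54/121
I = (-1)√(54/121/(4π)) = -0.18845135

-0.188451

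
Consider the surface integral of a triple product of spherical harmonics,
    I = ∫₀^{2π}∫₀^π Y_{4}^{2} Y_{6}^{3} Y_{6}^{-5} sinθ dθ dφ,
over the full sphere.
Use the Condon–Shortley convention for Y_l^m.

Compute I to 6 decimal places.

-0.147064

Checks pass: Σm=0; 16 even; l₃=6∈[2,10].
(2·4+1)(2·6+1)(2·6+1) = 1521
Δ: 4! 4! 8! / 17! → 1/15315300
sum: t=0:+1/829440 t=1:−1/25920 t=2:+1/9216 t=3:−1/25920 t=4:+1/829440 = 7/207360
3j²(4 6 6; 0 0 0) = Δ·Π!·Σ² = 28/2431  (sign +1)
sum: t=1:−1/1451520 t=2:+1/483840 = 1/725760
3j²(4 6 6; 2 3 -5) = Δ·Π!·Σ² = 24/1547  (sign -1)
combine: 4πI² = 1521·28/2431·24/1547 = 864/3179
take √, sign -1: I = -0.14706410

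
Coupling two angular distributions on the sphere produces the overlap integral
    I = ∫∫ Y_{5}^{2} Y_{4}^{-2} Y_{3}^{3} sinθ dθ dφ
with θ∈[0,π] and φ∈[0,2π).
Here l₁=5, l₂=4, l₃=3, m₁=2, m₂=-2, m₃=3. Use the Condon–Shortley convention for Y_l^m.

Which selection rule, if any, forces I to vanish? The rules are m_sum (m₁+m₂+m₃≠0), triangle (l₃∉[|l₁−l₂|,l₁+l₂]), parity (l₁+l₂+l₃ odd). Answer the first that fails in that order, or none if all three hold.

m₁+m₂+m₃ = 2 − 2 + 3 = 3  ✗
triangle: |5−4|=1 ≤ l₃=3 ≤ 5+4=9
parity: l₁+l₂+l₃ = 12 is even

m_sum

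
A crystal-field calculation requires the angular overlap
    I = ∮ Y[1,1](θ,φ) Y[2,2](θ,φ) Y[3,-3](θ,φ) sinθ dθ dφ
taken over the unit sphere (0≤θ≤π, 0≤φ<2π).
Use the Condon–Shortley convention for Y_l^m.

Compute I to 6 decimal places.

-0.319865

Rules hold: Σm=0, L=6 even, 1≤3≤3.
N = 3·5·7 = 105
Δ = 0!·2!·4!/7! = 1/105
Racah Σ t=0..0: t=0:+1/4 = 1/4
⇒ 3j(1 2 3; 0 0 0)² = 3/35, sgn -1
Racah Σ t=0..0: t=0:+1/48 = 1/48
⇒ 3j(1 2 3; 1 2 -3)² = 1/7, sgn +1
4πI² = N·(3j₀)²·(3jₘ)² = 9/7
I = -1·√(1.28571/4π) = -0.31986543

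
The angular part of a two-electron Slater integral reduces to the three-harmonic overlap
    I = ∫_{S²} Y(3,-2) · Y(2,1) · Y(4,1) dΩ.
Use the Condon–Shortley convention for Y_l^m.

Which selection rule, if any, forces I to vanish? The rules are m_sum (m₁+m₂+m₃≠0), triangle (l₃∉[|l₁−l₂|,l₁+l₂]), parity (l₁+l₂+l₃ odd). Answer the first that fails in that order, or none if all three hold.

azimuthal sum: -2 + 1 + 1 = 0  ✓
1 ≤ 4 ≤ 5 (triangle on l)  ✓
L = 3 + 2 + 4 = 9 (odd)  ✗

parity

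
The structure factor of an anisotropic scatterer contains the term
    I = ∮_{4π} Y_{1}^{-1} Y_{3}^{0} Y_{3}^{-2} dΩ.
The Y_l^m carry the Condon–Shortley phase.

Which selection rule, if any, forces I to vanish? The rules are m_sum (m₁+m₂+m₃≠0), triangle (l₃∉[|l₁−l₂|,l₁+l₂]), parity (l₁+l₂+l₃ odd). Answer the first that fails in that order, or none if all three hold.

Σmᵢ = -3  ✗
l₃∈[|l₁−l₂|,l₁+l₂]=[2,4], have l₃=3
Σlᵢ = 7 ⇒ odd

m_sum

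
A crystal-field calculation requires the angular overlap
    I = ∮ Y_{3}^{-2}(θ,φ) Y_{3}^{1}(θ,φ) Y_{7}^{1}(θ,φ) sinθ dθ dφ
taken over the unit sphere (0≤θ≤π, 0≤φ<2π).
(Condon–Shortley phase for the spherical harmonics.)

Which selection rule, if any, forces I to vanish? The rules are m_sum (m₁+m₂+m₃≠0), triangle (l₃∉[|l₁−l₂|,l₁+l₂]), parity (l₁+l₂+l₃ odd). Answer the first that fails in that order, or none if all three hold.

m₁+m₂+m₃ = -2 + 1 + 1 = 0  ✓
triangle: |3−3|=0 ≤ l₃=7 ≤ 3+3=6  ✗
parity: l₁+l₂+l₃ = 13 is odd

triangle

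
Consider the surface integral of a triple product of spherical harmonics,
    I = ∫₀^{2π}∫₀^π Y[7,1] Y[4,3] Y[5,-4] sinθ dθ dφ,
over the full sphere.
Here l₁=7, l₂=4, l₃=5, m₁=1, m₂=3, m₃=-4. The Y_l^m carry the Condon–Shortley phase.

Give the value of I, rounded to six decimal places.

Checks pass: Σm=0; 16 even; l₃=5∈[3,11].
(2·7+1)(2·4+1)(2·5+1) = 1485
Δ: 6! 8! 2! / 17! → 1/6126120
sum: t=2:+1/69120 t=3:−1/20736 t=4:+1/69120 = -1/51840
3j²(7 4 5; 0 0 0) = Δ·Π!·Σ² = 280/21879  (sign +1)
sum: t=5:−1/1209600 t=6:+1/29030400 = -23/29030400
3j²(7 4 5; 1 3 -4) = Δ·Π!·Σ² = 529/97240  (sign +1)
combine: 4πI² = 1485·280/21879·529/97240 = 55545/537251
take √, sign +1: I = 0.09070452

0.090705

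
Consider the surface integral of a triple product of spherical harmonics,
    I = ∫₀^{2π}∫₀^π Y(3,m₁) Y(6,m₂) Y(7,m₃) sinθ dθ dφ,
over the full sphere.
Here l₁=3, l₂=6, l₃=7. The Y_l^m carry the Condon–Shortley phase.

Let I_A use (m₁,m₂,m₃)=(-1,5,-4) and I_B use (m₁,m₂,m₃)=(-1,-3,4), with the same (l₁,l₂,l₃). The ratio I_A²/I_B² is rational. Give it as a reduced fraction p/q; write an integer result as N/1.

Shared (l₁,l₂,l₃)=(3,6,7): N and (l;000)² cancel in I_A²/I_B².
A: Δ = 2!·4!·10!/17! = 1/2042040; Racah Σ t=1..2: t=1:−1/21772800 t=2:+1/2903040 = 13/43545600; ⇒ 3j(3 6 7; -1 5 -4)² = 143/7140, sgn -1
B: Δ = 2!·4!·10!/17! = 1/2042040; Racah Σ t=0..2: t=0:+1/1451520 t=1:−1/483840 t=2:+1/2903040 = -1/967680; ⇒ 3j(3 6 7; -1 -3 4)² = 81/6188, sgn +1
I_A²/I_B² = (143/7140)/(81/6188) = 1859/1215

1859/1215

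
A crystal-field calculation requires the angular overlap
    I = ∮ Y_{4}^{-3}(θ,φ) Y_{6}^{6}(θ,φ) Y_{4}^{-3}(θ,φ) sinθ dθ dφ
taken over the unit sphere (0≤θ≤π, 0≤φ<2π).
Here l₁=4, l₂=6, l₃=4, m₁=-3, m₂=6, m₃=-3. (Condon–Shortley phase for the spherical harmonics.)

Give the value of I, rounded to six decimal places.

0.216205

Rules hold: Σm=0, L=14 even, 2≤4≤10.
N = 9·13·9 = 1053
Δ = 6!·2!·6!/15! = 1/1261260
Racah Σ t=2..4: t=2:+1/4608 t=3:−1/1296 t=4:+1/4608 = -7/20736
⇒ 3j(4 6 4; 0 0 0)² = 20/1287, sgn -1
Racah Σ t=6..6: t=6:+1/518400 = 1/518400
⇒ 3j(4 6 4; -3 6 -3)² = 7/195, sgn -1
4πI² = N·(3j₀)²·(3jₘ)² = 84/143
I = +1·√(0.587413/4π) = 0.21620548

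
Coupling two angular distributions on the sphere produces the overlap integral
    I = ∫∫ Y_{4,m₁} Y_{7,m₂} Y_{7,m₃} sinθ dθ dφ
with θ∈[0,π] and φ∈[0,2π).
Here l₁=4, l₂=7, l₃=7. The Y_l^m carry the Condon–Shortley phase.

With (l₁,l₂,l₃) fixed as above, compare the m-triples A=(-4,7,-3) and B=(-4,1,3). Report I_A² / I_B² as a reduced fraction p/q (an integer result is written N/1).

143/2100

Shared (l₁,l₂,l₃)=(4,7,7): N and (l;000)² cancel in I_A²/I_B².
A: Δ = 4!·4!·10!/19! = 1/58198140; Racah Σ t=4..4: t=4:+1/2090188800 = 1/2090188800; ⇒ 3j(4 7 7; -4 7 -3)² = 7/5814, sgn +1
B: Δ = 4!·4!·10!/19! = 1/58198140; Racah Σ t=4..4: t=4:+1/9953280 = 1/9953280; ⇒ 3j(4 7 7; -4 1 3)² = 2450/138567, sgn +1
I_A²/I_B² = (7/5814)/(2450/138567) = 143/2100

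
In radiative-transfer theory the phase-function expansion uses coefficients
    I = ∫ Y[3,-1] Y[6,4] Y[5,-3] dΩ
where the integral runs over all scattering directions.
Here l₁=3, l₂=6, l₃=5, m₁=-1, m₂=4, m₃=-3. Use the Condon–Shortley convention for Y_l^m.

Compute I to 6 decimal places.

Rules hold: Σm=0, L=14 even, 3≤5≤9.
N = 7·13·11 = 1001
Δ = 4!·2!·8!/15! = 1/675675
Racah Σ t=1..3: t=1:−1/8640 t=2:+1/2304 t=3:−1/8640 = 7/34560
⇒ 3j(3 6 5; 0 0 0)² = 7/429, sgn -1
Racah Σ t=2..4: t=2:+1/322560 t=3:−1/30240 t=4:+1/69120 = -1/64512
⇒ 3j(3 6 5; -1 4 -3)² = 10/1001, sgn -1
4πI² = N·(3j₀)²·(3jₘ)² = 70/429
I = +1·√(0.16317/4π) = 0.11395029

0.113950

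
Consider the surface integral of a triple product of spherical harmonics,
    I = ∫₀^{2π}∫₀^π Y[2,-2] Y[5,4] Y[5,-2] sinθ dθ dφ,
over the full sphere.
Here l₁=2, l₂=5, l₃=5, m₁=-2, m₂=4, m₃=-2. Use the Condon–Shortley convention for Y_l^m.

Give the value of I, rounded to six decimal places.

m-sum 0 ✓  L=12 even ✓  3≤5≤7 ✓
Π(2lᵢ+1) = 5×11×11 = 605
triangle coeff Δ(2,5,5) = 1/38610
Σ_t [0,2]: t=0:+1/2880 t=1:−1/576 t=2:+1/2880 = -1/960
(3j)²=10/429 [(2 5 5; 0 0 0)], sign=+1
Σ_t [2,2]: t=2:+1/20160 = 1/20160
(3j)²=12/715 [(2 5 5; -2 4 -2)], sign=-1
⇒ 4πI² = 40/169
I = (-1)√(40/169/(4π)) = -0.13724032

-0.137240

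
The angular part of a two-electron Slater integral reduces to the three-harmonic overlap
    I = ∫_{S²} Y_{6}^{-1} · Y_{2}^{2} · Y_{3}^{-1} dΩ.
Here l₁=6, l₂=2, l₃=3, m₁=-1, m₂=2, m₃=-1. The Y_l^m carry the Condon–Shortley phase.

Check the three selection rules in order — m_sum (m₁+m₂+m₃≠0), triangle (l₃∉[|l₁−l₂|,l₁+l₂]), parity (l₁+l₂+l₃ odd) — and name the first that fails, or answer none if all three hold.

m₁+m₂+m₃ = -1 + 2 − 1 = 0  ✓
triangle: |6−2|=4 ≤ l₃=3 ≤ 6+2=8  ✗
parity: l₁+l₂+l₃ = 11 is odd

triangle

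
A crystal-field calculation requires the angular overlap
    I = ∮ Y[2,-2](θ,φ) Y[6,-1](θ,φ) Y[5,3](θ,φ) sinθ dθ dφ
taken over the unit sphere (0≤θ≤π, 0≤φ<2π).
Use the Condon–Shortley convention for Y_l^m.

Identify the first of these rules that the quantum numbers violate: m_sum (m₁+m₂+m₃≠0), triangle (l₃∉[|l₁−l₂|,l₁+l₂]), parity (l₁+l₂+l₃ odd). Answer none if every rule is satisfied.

Σmᵢ = 0  ✓
l₃∈[|l₁−l₂|,l₁+l₂]=[4,8], have l₃=5  ✓
Σlᵢ = 13 ⇒ odd  ✗

parity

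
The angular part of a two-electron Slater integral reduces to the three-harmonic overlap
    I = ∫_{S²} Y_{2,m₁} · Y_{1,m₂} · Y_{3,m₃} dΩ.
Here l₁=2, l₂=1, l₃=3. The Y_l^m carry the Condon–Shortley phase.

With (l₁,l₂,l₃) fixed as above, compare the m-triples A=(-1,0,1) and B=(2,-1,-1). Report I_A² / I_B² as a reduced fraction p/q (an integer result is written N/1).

Same 2,1,3: normalisation and zero-m 3j drop out of the ratio.
A: Δ: 0! 4! 2! / 7! → 1/105; sum: t=0:+1/6 = 1/6; 3j²(2 1 3; -1 0 1) = Δ·Π!·Σ² = 8/105  (sign +1)
B: Δ: 0! 4! 2! / 7! → 1/105; sum: t=0:+1/48 = 1/48; 3j²(2 1 3; 2 -1 -1) = Δ·Π!·Σ² = 1/105  (sign +1)
I_A²/I_B² = (8/105)/(1/105) = 8/1

8/1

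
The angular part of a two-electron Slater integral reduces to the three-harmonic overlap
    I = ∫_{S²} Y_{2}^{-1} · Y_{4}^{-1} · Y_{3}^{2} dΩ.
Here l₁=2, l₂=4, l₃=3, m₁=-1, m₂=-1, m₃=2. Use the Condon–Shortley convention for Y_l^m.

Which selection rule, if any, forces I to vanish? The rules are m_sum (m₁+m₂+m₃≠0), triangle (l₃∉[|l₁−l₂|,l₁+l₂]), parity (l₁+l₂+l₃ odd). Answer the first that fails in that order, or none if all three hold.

parity

azimuthal sum: -1 − 1 + 2 = 0  ✓
2 ≤ 3 ≤ 6 (triangle on l)  ✓
L = 2 + 4 + 3 = 9 (odd)  ✗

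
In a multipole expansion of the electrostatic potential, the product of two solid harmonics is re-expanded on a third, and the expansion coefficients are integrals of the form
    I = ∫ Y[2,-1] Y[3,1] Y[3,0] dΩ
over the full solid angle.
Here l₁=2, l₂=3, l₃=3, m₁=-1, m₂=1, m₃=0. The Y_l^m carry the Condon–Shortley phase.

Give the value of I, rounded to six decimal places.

m-sum 0 ✓  L=8 even ✓  1≤3≤5 ✓
Π(2lᵢ+1) = 5×7×7 = 245
triangle coeff Δ(2,3,3) = 1/3780
Σ_t [0,2]: t=0:+1/24 t=1:−1/4 t=2:+1/24 = -1/6
(3j)²=4/105 [(2 3 3; 0 0 0)], sign=+1
Σ_t [1,2]: t=1:−1/12 t=2:+1/8 = 1/24
(3j)²=1/210 [(2 3 3; -1 1 0)], sign=-1
⇒ 4πI² = 2/45
I = (-1)√(2/45/(4π)) = -0.05947080

-0.059471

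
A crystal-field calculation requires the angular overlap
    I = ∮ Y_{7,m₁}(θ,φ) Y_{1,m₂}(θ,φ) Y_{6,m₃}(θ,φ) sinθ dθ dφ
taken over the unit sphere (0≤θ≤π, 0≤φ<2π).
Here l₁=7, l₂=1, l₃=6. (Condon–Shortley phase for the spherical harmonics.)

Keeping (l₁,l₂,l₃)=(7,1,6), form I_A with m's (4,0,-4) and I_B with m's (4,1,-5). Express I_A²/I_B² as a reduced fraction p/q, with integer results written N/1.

Shared (l₁,l₂,l₃)=(7,1,6): N and (l;000)² cancel in I_A²/I_B².
A: Δ = 2!·12!·0!/15! = 1/1365; Racah Σ t=1..1: t=1:−1/7257600 = -1/7257600; ⇒ 3j(7 1 6; 4 0 -4)² = 11/455, sgn -1
B: Δ = 2!·12!·0!/15! = 1/1365; Racah Σ t=2..2: t=2:+1/79833600 = 1/79833600; ⇒ 3j(7 1 6; 4 1 -5)² = 1/455, sgn -1
I_A²/I_B² = (11/455)/(1/455) = 11/1

11/1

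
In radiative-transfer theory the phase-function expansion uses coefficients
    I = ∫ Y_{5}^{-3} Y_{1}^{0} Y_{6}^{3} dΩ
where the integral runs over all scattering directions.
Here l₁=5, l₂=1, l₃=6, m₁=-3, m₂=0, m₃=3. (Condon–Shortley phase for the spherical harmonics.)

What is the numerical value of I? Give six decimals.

m-sum 0 ✓  L=12 even ✓  4≤6≤6 ✓
Π(2lᵢ+1) = 11×3×13 = 429
triangle coeff Δ(5,1,6) = 1/858
Σ_t [0,0]: t=0:+1/14400 = 1/14400
(3j)²=6/143 [(5 1 6; 0 0 0)], sign=+1
Σ_t [0,0]: t=0:+1/80640 = 1/80640
(3j)²=9/286 [(5 1 6; -3 0 3)], sign=-1
⇒ 4πI² = 81/143
I = (-1)√(81/143/(4π)) = -0.21230956

-0.212310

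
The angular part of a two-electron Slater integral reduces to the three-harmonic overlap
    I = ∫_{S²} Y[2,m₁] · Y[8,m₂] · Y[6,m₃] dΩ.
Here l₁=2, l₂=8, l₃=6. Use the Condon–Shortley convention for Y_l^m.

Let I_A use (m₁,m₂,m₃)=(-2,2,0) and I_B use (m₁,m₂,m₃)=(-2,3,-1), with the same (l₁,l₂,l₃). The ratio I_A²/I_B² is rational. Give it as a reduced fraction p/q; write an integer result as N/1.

7/11

Same 2,8,6: normalisation and zero-m 3j drop out of the ratio.
A: Δ: 4! 0! 12! / 17! → 1/30940; sum: t=4:+1/12441600 = 1/12441600; 3j²(2 8 6; -2 2 0) = Δ·Π!·Σ² = 3/442  (sign +1)
B: Δ: 4! 0! 12! / 17! → 1/30940; sum: t=4:+1/14515200 = 1/14515200; 3j²(2 8 6; -2 3 -1) = Δ·Π!·Σ² = 33/3094  (sign -1)
I_A²/I_B² = (3/442)/(33/3094) = 7/11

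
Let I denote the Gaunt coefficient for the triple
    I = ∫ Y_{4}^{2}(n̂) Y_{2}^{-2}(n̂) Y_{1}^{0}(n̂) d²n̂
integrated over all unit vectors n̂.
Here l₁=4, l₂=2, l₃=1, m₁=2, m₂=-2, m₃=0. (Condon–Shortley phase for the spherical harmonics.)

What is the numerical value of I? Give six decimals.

l₃=1 ∉ [2,6] — triangle fails ⇒ I = 0

0.000000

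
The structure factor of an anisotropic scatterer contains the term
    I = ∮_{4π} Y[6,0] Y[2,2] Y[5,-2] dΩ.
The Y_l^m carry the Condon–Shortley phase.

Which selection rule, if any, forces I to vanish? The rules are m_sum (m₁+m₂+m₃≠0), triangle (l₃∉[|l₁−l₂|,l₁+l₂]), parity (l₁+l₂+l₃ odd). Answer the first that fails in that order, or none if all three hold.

azimuthal sum: 0 + 2 − 2 = 0  ✓
4 ≤ 5 ≤ 8 (triangle on l)  ✓
L = 6 + 2 + 5 = 13 (odd)  ✗

parity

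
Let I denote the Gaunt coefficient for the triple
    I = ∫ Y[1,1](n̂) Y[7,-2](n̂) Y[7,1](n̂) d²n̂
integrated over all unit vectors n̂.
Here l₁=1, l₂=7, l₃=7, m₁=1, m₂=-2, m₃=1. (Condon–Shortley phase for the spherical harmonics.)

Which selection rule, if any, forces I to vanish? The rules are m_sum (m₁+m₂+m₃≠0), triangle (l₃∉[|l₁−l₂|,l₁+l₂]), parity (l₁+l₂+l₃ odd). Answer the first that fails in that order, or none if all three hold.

m₁+m₂+m₃ = 1 − 2 + 1 = 0  ✓
triangle: |1−7|=6 ≤ l₃=7 ≤ 1+7=8  ✓
parity: l₁+l₂+l₃ = 15 is odd  ✗

parity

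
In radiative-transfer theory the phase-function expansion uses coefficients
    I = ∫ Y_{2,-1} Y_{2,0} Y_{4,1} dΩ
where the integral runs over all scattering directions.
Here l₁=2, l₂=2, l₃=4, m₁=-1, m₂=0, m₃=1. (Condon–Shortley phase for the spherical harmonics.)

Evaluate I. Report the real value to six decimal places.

-0.220728

Rules hold: Σm=0, L=8 even, 0≤4≤4.
N = 5·5·9 = 225
Δ = 0!·4!·4!/9! = 1/630
Racah Σ t=0..0: t=0:+1/16 = 1/16
⇒ 3j(2 2 4; 0 0 0)² = 2/35, sgn +1
Racah Σ t=0..0: t=0:+1/24 = 1/24
⇒ 3j(2 2 4; -1 0 1)² = 1/21, sgn -1
4πI² = N·(3j₀)²·(3jₘ)² = 30/49
I = -1·√(0.612245/4π) = -0.22072812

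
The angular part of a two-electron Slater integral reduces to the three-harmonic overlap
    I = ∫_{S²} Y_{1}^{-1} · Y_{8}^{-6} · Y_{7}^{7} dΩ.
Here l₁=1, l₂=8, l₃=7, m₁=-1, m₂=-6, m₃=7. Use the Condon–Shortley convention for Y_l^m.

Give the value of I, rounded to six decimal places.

Rules hold: Σm=0, L=16 even, 7≤7≤9.
N = 3·17·15 = 765
Δ = 2!·0!·14!/17! = 1/2040
Racah Σ t=1..1: t=1:−1/25401600 = -1/25401600
⇒ 3j(1 8 7; 0 0 0)² = 8/255, sgn +1
Racah Σ t=2..2: t=2:+1/174356582400 = 1/174356582400
⇒ 3j(1 8 7; -1 -6 7)² = 1/2040, sgn +1
4πI² = N·(3j₀)²·(3jₘ)² = 1/85
I = +1·√(0.0117647/4π) = 0.03059748

0.030597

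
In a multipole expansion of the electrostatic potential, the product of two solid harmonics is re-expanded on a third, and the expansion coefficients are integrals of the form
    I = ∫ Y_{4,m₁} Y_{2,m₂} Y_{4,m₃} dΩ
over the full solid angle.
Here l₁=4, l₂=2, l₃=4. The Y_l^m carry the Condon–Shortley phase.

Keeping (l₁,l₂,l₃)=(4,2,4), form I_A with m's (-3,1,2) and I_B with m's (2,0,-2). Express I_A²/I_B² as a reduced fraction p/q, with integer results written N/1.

525/64

l's match ⇒ only the (l;m) 3-j factors differ between A and B.
A: triangle coeff Δ(4,2,4) = 1/13860; Σ_t [1,2]: t=1:−1/1440 t=2:+1/240 = 1/288; (3j)²=5/132 [(4 2 4; -3 1 2)], sign=+1
B: triangle coeff Δ(4,2,4) = 1/13860; Σ_t [0,2]: t=0:+1/192 t=1:−1/120 t=2:+1/2880 = -1/360; (3j)²=16/3465 [(4 2 4; 2 0 -2)], sign=-1
I_A²/I_B² = (5/132)/(16/3465) = 525/64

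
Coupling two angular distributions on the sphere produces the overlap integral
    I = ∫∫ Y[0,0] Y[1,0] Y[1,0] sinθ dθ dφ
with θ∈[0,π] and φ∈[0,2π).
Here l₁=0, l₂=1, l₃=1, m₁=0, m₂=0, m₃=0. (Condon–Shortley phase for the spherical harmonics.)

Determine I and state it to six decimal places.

0.282095

m-sum 0 ✓  L=2 even ✓  1≤1≤1 ✓
Π(2lᵢ+1) = 1×3×3 = 9
triangle coeff Δ(0,1,1) = 1/3
Σ_t [0,0]: t=0:+1/1 = 1/1
(3j)²=1/3 [(0 1 1; 0 0 0)], sign=-1
(m-triple is (0,0,0) — same symbol as above.)
⇒ 4πI² = 1/1
I = (+1)√(1/1/(4π)) = 0.28209479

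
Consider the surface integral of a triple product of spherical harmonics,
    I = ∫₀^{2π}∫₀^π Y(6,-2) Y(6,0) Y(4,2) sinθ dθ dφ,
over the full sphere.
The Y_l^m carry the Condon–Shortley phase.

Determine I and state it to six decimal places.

m-sum 0 ✓  L=16 even ✓  0≤4≤12 ✓
Π(2lᵢ+1) = 13×13×9 = 1521
triangle coeff Δ(6,6,4) = 1/15315300
Σ_t [2,6]: t=2:+1/829440 t=3:−1/25920 t=4:+1/9216 t=5:−1/25920 t=6:+1/829440 = 7/207360
(3j)²=28/2431 [(6 6 4; 0 0 0)], sign=+1
Σ_t [4,6]: t=4:+1/55296 t=5:−1/25920 t=6:+1/138240 = -11/829440
(3j)²=11/1326 [(6 6 4; -2 0 2)], sign=-1
⇒ 4πI² = 42/289
I = (-1)√(42/289/(4π)) = -0.10754019

-0.107540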